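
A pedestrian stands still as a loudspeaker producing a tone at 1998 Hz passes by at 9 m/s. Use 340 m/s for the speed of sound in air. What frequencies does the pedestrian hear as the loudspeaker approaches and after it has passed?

Approaching: f₁ = f · v/(v − v_s) = 1998 × 340/331 ≈ 2052 Hz.
Receding: f₂ = f · v/(v + v_s) = 1998 × 340/349 ≈ 1946 Hz.

2052 Hz approaching; 1946 Hz receding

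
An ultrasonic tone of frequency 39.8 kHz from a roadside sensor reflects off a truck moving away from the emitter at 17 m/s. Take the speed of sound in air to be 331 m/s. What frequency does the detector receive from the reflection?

35.9 kHz

At the truck (a moving observer), f₁ = f₀ · (v − u)/v = 39.8 × 314/331 ≈ 37.8 kHz.
The reflection then acts as a moving source: f₂ = f₁ · v/(v + u) ≈ 35.9 kHz.
Equivalently f₂ = f₀ · (v − u)/(v + u).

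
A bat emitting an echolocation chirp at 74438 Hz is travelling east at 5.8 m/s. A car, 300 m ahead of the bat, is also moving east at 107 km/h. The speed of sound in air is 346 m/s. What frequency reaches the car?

69204 Hz

107 km/h = 29.72 m/s.
The car is ahead, so the bat is moving toward it while the car is moving away from the bat.
With source approaching and observer receding, f' = f · (v − v_o)/(v − v_s).
f' = 74438 × (346 − 29.72)/(346 − 5.8) = 74438 × 316.28/340.2 ≈ 69204 Hz.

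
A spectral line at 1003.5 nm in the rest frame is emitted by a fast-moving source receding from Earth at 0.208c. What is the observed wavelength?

1239.3 nm

Relativistic Doppler for wavelength: λ' = λ₀ · √((1 + β)/(1 − β)).
λ' = 1003.5 × √(1.2080/0.7920) = 1003.5 × 1.23501 ≈ 1239.3 nm.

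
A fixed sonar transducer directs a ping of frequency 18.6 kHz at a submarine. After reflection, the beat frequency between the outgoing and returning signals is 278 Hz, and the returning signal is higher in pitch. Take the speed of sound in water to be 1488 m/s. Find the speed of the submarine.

Double Doppler shift off a moving reflector: f₂ = f₀ · (v + u)/(v − u) (u > 0 toward emitter).
Returning signal is higher, so f₂ = f₀ + Δf = 18600 + 278 = 18878 Hz.
Rearranging, u = v · (f₂ − f₀)/(f₂ + f₀) = 1488 × 278/37478 ≈ 11.0 m/s.
So the submarine is moving at 11.0 m/s toward the emitter.

11.0 m/s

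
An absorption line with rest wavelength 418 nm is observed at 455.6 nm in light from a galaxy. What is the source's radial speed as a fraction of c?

0.086c

λ'/λ₀ = 1.0900 > 1 (redshift), so the source is receding.
λ'/λ₀ = √((1 + β)/(1 − β)) for a receding source ⇒ β = (r² − 1)/(r² + 1) with r = λ'/λ₀.
β = (1.1880 − 1)/(1.1880 + 1) ≈ 0.086.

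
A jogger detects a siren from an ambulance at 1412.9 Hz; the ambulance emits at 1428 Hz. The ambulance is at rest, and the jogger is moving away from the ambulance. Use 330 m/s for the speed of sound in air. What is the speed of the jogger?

f' = f · (v − v_o)/v ⇒ v_o = v · |f'/f − 1|.
v_o = 330 × |1412.9/1428 − 1| = 330 × 0.01057 ≈ 3.5 m/s.

3.5 m/s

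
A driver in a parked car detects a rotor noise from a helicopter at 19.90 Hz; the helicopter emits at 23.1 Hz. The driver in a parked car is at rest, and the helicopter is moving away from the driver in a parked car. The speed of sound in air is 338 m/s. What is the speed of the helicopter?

f' = f · v/(v + v_s) ⇒ v_s = v · |1 − f/f'|.
v_s = 338 × |1 − 23.1/19.90| = 338 × 0.1608 ≈ 54 m/s.

54 m/s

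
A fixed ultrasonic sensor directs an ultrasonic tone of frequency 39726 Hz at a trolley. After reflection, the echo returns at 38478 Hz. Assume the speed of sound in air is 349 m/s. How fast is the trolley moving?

Double Doppler shift off a moving reflector: f₂ = f₀ · (v + u)/(v − u) (u > 0 toward emitter).
Rearranging, u = v · (f₂ − f₀)/(f₂ + f₀) = 349 × -1248/78204 ≈ -5.6 m/s.
So the trolley is moving at 5.6 m/s away from the emitter.

5.6 m/s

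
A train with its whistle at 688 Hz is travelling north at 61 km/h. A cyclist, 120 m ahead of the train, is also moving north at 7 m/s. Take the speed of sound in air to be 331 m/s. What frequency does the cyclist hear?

61 km/h = 16.94 m/s.
The cyclist is ahead, so the train is moving toward it while the cyclist is moving away from the train.
General Doppler shift: f' = f · (v − v_o)/(v − v_s).
f' = 688 × (331 − 7)/(331 − 16.94) = 688 × 324/314.06 ≈ 710 Hz.

710 Hz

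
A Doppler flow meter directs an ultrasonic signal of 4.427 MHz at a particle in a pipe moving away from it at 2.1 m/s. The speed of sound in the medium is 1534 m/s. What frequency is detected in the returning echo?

4.415 MHz

The particle in a pipe first receives the wave as a moving observer: f₁ = f₀ · (v − u)/v = 4.427 × (1534 − 2.1)/1534 ≈ 4.421 MHz.
The reflection then acts as a moving source: f₂ = f₁ · v/(v + u) ≈ 4.415 MHz.
Equivalently f₂ = f₀ · (v − u)/(v + u).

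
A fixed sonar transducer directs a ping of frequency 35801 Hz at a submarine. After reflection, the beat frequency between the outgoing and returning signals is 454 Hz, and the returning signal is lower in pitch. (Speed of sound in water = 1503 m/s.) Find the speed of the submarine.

Double Doppler shift off a moving reflector: f₂ = f₀ · (v + u)/(v − u) (u > 0 toward emitter).
Returning signal is lower, so f₂ = f₀ − Δf = 35801 − 454 = 35347 Hz.
Rearranging, u = v · (f₂ − f₀)/(f₂ + f₀) = 1503 × -454/71148 ≈ -9.6 m/s.
So the submarine is moving at 9.6 m/s away from the emitter.

9.6 m/s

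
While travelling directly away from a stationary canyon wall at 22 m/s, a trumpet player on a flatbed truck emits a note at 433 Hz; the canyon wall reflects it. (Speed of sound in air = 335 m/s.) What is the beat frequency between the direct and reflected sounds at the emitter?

The canyon wall receives the sound from a moving source: f₁ = f₀ · v/(v + v_e) = 433 × 335/357 ≈ 406.3 Hz.
On the return leg the trumpet player on a flatbed truck is a moving observer: f₂ = f₁ · (v − v_e)/v = 406.3 × 313/335 ≈ 379.6 Hz.
Beat against the emitted tone: |f₂ − f₀| = 2v_e·f₀/(v + v_e) = 2 × 22 × 433/357 ≈ 53.4 Hz.

53.4 Hz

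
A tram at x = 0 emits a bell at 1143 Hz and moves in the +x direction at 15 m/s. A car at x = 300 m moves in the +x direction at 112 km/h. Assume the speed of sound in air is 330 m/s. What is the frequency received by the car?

1085 Hz

112 km/h = 31.11 m/s.
The observer lies on the +x side, so the source is heading toward the observer and the observer is heading away from the source.
Both move, so f' = f · (v − v_o)/(v − v_s).
f' = 1143 × (330 − 31.11)/(330 − 15) = 1143 × 298.89/315 ≈ 1085 Hz.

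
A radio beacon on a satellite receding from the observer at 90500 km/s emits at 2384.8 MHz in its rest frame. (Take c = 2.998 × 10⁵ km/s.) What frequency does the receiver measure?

1746.4 MHz

β = v/c = 90500/299800 = 0.3019.
Relativistic Doppler for frequency: f' = f₀ · √((1 − β)/(1 + β)).
f' = 2384.8 × √(0.6981/1.3019) = 2384.8 × 0.73229 ≈ 1746.4 MHz.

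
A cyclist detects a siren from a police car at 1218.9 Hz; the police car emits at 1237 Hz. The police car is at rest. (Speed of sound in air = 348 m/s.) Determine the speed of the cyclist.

f' < f, so the cyclist is receding.
f' = f · (v − v_o)/v ⇒ v_o = v · |f'/f − 1|.
v_o = 348 × |1218.9/1237 − 1| = 348 × 0.01463 ≈ 5.1 m/s.

5.1 m/s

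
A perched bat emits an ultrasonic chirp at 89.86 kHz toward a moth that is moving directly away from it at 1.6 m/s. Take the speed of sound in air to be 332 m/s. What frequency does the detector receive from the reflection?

The moth first receives the wave as a moving observer: f₁ = f₀ · (v − u)/v = 89.86 × (332 − 1.6)/332 ≈ 89.4 kHz.
The reflection then acts as a moving source: f₂ = f₁ · v/(v + u) ≈ 89.0 kHz.

89.0 kHz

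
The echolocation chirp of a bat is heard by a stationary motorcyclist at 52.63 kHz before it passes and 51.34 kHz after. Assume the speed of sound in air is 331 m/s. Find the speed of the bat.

f₁/f₂ = (v + v_s)/(v − v_s), so v_s = v · (f₁ − f₂)/(f₁ + f₂).
v_s = 331 × (52.63 − 51.34)/(52.63 + 51.34) = 331 × 1.29/103.97 ≈ 4.1 m/s.

4.1 m/s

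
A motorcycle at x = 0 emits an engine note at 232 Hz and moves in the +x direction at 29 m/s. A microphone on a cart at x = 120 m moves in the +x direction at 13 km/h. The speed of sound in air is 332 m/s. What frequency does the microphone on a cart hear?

251 Hz

13 km/h = 3.611 m/s.
The observer lies on the +x side, so the source is heading toward the observer and the observer is heading away from the source.
Both move, so f' = f · (v − v_o)/(v − v_s).
f' = 232 × (332 − 3.611)/(332 − 29) = 232 × 328.39/303 ≈ 251 Hz.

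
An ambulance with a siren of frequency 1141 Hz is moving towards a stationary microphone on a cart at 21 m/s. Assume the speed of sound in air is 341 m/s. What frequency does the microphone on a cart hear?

Moving source, stationary observer: f' = f · v/(v − v_s) since the source is approaching.
f' = 1141 × 341/(341 − 21) = 1141 × 341/320 ≈ 1216 Hz.

1216 Hz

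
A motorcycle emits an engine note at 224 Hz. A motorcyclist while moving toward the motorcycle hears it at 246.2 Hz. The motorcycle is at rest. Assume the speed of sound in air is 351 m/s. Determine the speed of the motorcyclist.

f' = f · (v + v_o)/v ⇒ v_o = v · |f'/f − 1|.
v_o = 351 × |246.2/224 − 1| = 351 × 0.09911 ≈ 35 m/s.

35 m/s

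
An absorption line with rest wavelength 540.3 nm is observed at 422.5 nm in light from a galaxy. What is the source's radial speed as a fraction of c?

λ'/λ₀ = 0.7820 < 1 (blueshift), so the source is approaching.
λ'/λ₀ = √((1 − β)/(1 + β)) for an approaching source ⇒ β = (1 − r²)/(1 + r²) with r = λ'/λ₀.
β = (1 − 0.6115)/(1 + 0.6115) ≈ 0.241.

0.241c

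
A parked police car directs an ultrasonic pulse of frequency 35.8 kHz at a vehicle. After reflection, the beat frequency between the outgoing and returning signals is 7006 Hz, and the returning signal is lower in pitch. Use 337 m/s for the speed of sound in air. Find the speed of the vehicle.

Double Doppler shift off a moving reflector: f₂ = f₀ · (v + u)/(v − u) (u > 0 toward emitter).
Returning signal is lower, so f₂ = f₀ − Δf = 35800 − 7006 = 28794 Hz.
Rearranging, u = v · (f₂ − f₀)/(f₂ + f₀) = 337 × -7006/64594 ≈ -37 m/s.
So the vehicle is moving at 37 m/s away from the emitter.

37 m/s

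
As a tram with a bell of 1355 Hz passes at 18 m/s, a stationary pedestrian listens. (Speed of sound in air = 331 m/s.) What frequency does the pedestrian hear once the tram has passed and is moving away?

1285 Hz

Receding: f₂ = f · v/(v + v_s) = 1355 × 331/349 ≈ 1285 Hz.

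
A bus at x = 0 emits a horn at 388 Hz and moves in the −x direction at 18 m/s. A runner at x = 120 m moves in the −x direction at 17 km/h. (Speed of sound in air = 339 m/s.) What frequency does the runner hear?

17 km/h = 4.722 m/s.
The observer lies on the +x side, so the source is heading away from the observer and the observer is heading toward the source.
Both move, so f' = f · (v + v_o)/(v + v_s).
f' = 388 × (339 + 4.722)/(339 + 18) = 388 × 343.72/357 ≈ 374 Hz.

374 Hz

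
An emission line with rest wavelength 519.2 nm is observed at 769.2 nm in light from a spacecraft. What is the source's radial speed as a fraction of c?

λ'/λ₀ = 1.4815 > 1 (redshift), so the source is receding.
λ'/λ₀ = √((1 + β)/(1 − β)) for a receding source ⇒ β = (r² − 1)/(r² + 1) with r = λ'/λ₀.
β = (2.1949 − 1)/(2.1949 + 1) ≈ 0.374.

0.374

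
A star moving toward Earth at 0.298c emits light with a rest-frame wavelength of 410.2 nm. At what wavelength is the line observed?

Relativistic Doppler for wavelength: λ' = λ₀ · √((1 − β)/(1 + β)).
λ' = 410.2 × √(0.7020/1.2980) = 410.2 × 0.73541 ≈ 301.7 nm.

301.7 nm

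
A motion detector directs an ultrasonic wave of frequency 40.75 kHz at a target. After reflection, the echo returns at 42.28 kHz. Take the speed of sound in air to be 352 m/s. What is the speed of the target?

Double Doppler shift off a moving reflector: f₂ = f₀ · (v + u)/(v − u) (u > 0 toward emitter).
Rearranging, u = v · (f₂ − f₀)/(f₂ + f₀) = 352 × 1.53/83.03 ≈ 6.5 m/s.
So the target is moving at 6.5 m/s toward the emitter.

6.5 m/s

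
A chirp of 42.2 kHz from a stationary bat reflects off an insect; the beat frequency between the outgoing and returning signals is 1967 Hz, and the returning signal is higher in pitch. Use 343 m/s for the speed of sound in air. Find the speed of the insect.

Double Doppler shift off a moving reflector: f₂ = f₀ · (v + u)/(v − u) (u > 0 toward emitter).
Returning signal is higher, so f₂ = f₀ + Δf = 42200 + 1967 = 44167 Hz.
Rearranging, u = v · (f₂ − f₀)/(f₂ + f₀) = 343 × 1967/86367 ≈ 7.8 m/s.
So the insect is moving at 7.8 m/s toward the emitter.

7.8 m/s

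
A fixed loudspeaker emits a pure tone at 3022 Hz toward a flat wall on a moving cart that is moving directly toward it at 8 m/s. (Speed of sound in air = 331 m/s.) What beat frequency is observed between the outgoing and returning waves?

150 Hz

The flat wall on a moving cart first receives the wave as a moving observer: f₁ = f₀ · (v + u)/v = 3022 × (331 + 8)/331 ≈ 3095.0 Hz.
The reflection then acts as a moving source: f₂ = f₁ · v/(v − u) ≈ 3171.7 Hz.
Equivalently f₂ = f₀ · (v + u)/(v − u).
Beat frequency: |f₂ − f₀| = 2u·f₀/(v − u) = 2 × 8 × 3022/323 ≈ 150 Hz.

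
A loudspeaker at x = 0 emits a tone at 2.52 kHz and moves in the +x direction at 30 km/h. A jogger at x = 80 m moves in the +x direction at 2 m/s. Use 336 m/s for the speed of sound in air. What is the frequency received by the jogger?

30 km/h = 8.333 m/s.
The observer lies on the +x side, so the source is heading toward the observer and the observer is heading away from the source.
With source approaching and observer receding, f' = f · (v − v_o)/(v − v_s).
f' = 2.52 × (336 − 2)/(336 − 8.333) = 2.52 × 334/327.67 ≈ 2.57 kHz.

2.57 kHz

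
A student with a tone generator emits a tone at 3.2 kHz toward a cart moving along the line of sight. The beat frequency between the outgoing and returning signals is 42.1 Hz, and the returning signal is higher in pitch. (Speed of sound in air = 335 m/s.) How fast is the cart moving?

2.19 m/s

Double Doppler shift off a moving reflector: f₂ = f₀ · (v + u)/(v − u) (u > 0 toward emitter).
Returning signal is higher, so f₂ = f₀ + Δf = 3200 + 42.1 = 3242.1 Hz.
Rearranging, u = v · (f₂ − f₀)/(f₂ + f₀) = 335 × 42.1/6442.1 ≈ 2.19 m/s.
So the cart is moving at 2.19 m/s toward the emitter.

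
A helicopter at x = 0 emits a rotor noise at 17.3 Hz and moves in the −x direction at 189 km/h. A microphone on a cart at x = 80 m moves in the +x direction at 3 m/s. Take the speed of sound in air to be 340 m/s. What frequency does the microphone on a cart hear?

14.9 Hz

189 km/h = 52.5 m/s.
The observer lies on the +x side, so the source is heading away from the observer and the observer is heading away from the source.
With source receding and observer receding, f' = f · (v − v_o)/(v + v_s).
f' = 17.3 × (340 − 3)/(340 + 52.5) = 17.3 × 337/392.5 ≈ 14.9 Hz.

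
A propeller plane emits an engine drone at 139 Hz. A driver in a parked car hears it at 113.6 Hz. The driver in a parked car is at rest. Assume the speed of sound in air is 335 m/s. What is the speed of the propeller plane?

f' < f, so the propeller plane is receding.
f' = f · v/(v + v_s) ⇒ v_s = v · |1 − f/f'|.
v_s = 335 × |1 − 139/113.6| = 335 × 0.2236 ≈ 75 m/s.

75 m/s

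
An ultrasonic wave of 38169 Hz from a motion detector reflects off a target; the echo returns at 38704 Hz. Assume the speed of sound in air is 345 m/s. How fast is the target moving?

Double Doppler shift off a moving reflector: f₂ = f₀ · (v + u)/(v − u) (u > 0 toward emitter).
Rearranging, u = v · (f₂ − f₀)/(f₂ + f₀) = 345 × 535/76873 ≈ 2.40 m/s.
So the target is moving at 2.40 m/s toward the emitter.

2.40 m/s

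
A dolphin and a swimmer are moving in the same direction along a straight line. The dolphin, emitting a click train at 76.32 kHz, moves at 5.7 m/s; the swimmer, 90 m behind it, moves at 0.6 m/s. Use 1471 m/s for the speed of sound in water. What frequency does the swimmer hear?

The swimmer is behind, so the dolphin is moving away from it while the swimmer is moving toward the dolphin.
With source receding and observer approaching, f' = f · (v + v_o)/(v + v_s).
f' = 76.32 × (1471 + 0.6)/(1471 + 5.7) = 76.32 × 1471.6/1476.7 ≈ 76.1 kHz.

76.1 kHz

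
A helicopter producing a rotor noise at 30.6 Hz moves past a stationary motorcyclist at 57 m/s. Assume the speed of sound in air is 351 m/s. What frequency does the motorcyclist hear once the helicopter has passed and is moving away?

26.3 Hz

Receding: f₂ = f · v/(v + v_s) = 30.6 × 351/408 ≈ 26.3 Hz.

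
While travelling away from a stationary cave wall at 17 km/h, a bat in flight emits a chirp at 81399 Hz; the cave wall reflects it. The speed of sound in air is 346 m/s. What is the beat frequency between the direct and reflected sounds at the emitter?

17 km/h = 4.722 m/s.
The cave wall receives the sound from a moving source: f₁ = f₀ · v/(v + v_e) = 81399 × 346/350.72 ≈ 80303 Hz.
On the return leg the bat in flight is a moving observer: f₂ = f₁ · (v − v_e)/v = 80303 × 341.28/346 ≈ 79207 Hz.
Equivalently f₂ = f₀ · (v − v_e)/(v + v_e).
Beat against the emitted tone: |f₂ − f₀| = 2v_e·f₀/(v + v_e) = 2 × 4.722 × 81399/350.72 ≈ 2192 Hz.

2192 Hz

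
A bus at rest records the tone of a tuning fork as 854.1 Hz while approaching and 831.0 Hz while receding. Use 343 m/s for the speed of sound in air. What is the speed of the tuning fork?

f₁/f₂ = (v + v_s)/(v − v_s), so v_s = v · (f₁ − f₂)/(f₁ + f₂).
v_s = 343 × (854.1 − 831.0)/(854.1 + 831.0) = 343 × 23.1/1685.1 ≈ 4.7 m/s.

4.7 m/s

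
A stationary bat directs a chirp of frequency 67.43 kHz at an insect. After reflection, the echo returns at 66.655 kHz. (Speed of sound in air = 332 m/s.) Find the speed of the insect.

1.92 m/s

Double Doppler shift off a moving reflector: f₂ = f₀ · (v + u)/(v − u) (u > 0 toward emitter).
Rearranging, u = v · (f₂ − f₀)/(f₂ + f₀) = 332 × -0.775/134.085 ≈ -1.92 m/s.
So the insect is moving at 1.92 m/s away from the emitter.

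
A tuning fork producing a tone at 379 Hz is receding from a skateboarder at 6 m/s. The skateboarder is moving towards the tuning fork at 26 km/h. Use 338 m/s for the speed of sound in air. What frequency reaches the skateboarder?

26 km/h = 7.222 m/s.
With source receding and observer approaching, f' = f · (v + v_o)/(v + v_s).
f' = 379 × (338 + 7.222)/(338 + 6) = 379 × 345.22/344 ≈ 380 Hz.

380 Hz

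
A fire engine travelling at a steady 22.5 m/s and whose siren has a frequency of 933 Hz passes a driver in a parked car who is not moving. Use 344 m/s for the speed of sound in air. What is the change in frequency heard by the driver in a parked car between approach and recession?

Approaching: f₁ = f · v/(v − v_s) = 933 × 344/321.5 ≈ 998 Hz.
Receding: f₂ = f · v/(v + v_s) = 933 × 344/366.5 ≈ 876 Hz.
Drop: f₁ − f₂ = 2f·v·v_s/(v² − v_s²) = 2 × 933 × 344 × 22.5/(344² − 22.5²) ≈ 123 Hz.

123 Hz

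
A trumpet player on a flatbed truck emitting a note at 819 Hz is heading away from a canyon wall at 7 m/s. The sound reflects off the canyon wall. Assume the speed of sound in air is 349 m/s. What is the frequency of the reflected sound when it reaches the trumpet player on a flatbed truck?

The canyon wall receives the sound from a moving source: f₁ = f₀ · v/(v + v_e) = 819 × 349/356 ≈ 803 Hz.
On the return leg the trumpet player on a flatbed truck is a moving observer: f₂ = f₁ · (v − v_e)/v = 803 × 342/349 ≈ 787 Hz.

787 Hz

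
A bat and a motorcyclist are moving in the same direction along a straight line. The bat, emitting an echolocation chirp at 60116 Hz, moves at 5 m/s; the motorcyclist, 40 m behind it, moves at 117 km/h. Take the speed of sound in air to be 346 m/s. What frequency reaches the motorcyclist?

64826 Hz

117 km/h = 32.5 m/s.
The motorcyclist is behind, so the bat is moving away from it while the motorcyclist is moving toward the bat.
With source receding and observer approaching, f' = f · (v + v_o)/(v + v_s).
f' = 60116 × (346 + 32.5)/(346 + 5) = 60116 × 378.5/351 ≈ 64826 Hz.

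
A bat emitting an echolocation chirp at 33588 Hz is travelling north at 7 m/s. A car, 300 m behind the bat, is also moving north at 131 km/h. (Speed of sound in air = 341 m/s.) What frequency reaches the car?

131 km/h = 36.39 m/s.
The car is behind, so the bat is moving away from it while the car is moving toward the bat.
With source receding and observer approaching, f' = f · (v + v_o)/(v + v_s).
f' = 33588 × (341 + 36.39)/(341 + 7) = 33588 × 377.39/348 ≈ 36425 Hz.

36425 Hz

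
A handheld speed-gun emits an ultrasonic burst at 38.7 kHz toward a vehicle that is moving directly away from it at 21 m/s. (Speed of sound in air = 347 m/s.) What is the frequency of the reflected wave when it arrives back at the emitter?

The vehicle first receives the wave as a moving observer: f₁ = f₀ · (v − u)/v = 38.7 × (347 − 21)/347 ≈ 36.4 kHz.
On reflection it acts as a source moving away from the stationary detector: f₂ = f₁ · v/(v + u) = 36.4 × 347/368 ≈ 34.3 kHz.
Equivalently f₂ = f₀ · (v − u)/(v + u).

34.3 kHz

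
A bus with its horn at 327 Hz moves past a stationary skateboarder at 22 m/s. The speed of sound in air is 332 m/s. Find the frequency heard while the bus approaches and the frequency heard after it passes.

Approaching: f₁ = f · v/(v − v_s) = 327 × 332/310 ≈ 350 Hz.
Receding: f₂ = f · v/(v + v_s) = 327 × 332/354 ≈ 307 Hz.

350 Hz approaching; 307 Hz receding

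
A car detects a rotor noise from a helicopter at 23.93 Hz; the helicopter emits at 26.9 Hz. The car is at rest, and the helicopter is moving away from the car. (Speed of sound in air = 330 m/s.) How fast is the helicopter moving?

41 m/s

f' = f · v/(v + v_s) ⇒ v_s = v · |1 − f/f'|.
v_s = 330 × |1 − 26.9/23.93| = 330 × 0.1241 ≈ 41 m/s.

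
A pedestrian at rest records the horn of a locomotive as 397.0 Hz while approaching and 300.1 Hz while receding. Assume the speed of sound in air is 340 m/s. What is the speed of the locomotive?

47 m/s

f₁/f₂ = (v + v_s)/(v − v_s), so v_s = v · (f₁ − f₂)/(f₁ + f₂).
v_s = 340 × (397.0 − 300.1)/(397.0 + 300.1) = 340 × 96.9/697.1 ≈ 47 m/s.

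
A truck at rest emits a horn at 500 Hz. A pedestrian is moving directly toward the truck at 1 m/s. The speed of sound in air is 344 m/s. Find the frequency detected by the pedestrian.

501 Hz

Only the observer moves, toward the source, so f' = f · (v + v_o)/v.
f' = 500 × (344 + 1)/344 = 500 × 345/344 ≈ 501 Hz.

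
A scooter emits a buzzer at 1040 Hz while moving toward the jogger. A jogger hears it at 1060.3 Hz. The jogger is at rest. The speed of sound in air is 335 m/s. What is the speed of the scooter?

f' = f · v/(v − v_s) ⇒ v_s = v · |1 − f/f'|.
v_s = 335 × |1 − 1040/1060.3| = 335 × 0.01915 ≈ 6.4 m/s.

6.4 m/s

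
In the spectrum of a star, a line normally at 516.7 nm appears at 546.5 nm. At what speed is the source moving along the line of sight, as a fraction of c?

λ'/λ₀ = 1.0577 > 1 (redshift), so the source is receding.
λ'/λ₀ = √((1 + β)/(1 − β)) for a receding source ⇒ β = (r² − 1)/(r² + 1) with r = λ'/λ₀.
β = (1.1187 − 1)/(1.1187 + 1) ≈ 0.056.

0.056c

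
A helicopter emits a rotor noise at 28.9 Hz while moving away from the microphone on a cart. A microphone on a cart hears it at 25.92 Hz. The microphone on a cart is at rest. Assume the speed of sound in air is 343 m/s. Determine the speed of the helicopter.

39 m/s

f' = f · v/(v + v_s) ⇒ v_s = v · |1 − f/f'|.
v_s = 343 × |1 − 28.9/25.92| = 343 × 0.115 ≈ 39 m/s.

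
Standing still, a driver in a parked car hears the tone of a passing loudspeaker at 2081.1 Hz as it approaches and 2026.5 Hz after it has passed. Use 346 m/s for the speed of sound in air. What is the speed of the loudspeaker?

4.6 m/s

f₁/f₂ = (v + v_s)/(v − v_s), so v_s = v · (f₁ − f₂)/(f₁ + f₂).
v_s = 346 × (2081.1 − 2026.5)/(2081.1 + 2026.5) = 346 × 54.6/4107.6 ≈ 4.6 m/s.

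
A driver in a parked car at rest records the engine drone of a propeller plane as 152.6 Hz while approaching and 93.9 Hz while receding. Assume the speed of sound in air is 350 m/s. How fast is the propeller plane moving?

f₁/f₂ = (v + v_s)/(v − v_s), so v_s = v · (f₁ − f₂)/(f₁ + f₂).
v_s = 350 × (152.6 − 93.9)/(152.6 + 93.9) = 350 × 58.7/246.5 ≈ 83 m/s.

83 m/s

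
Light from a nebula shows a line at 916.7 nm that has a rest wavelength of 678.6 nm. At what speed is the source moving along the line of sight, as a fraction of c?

λ'/λ₀ = 1.3509 > 1 (redshift), so the source is receding.
λ'/λ₀ = √((1 + β)/(1 − β)) for a receding source ⇒ β = (r² − 1)/(r² + 1) with r = λ'/λ₀.
β = (1.8248 − 1)/(1.8248 + 1) ≈ 0.292.

0.292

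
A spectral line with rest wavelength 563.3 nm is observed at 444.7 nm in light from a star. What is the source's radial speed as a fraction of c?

0.232c

λ'/λ₀ = 0.7895 < 1 (blueshift), so the source is approaching.
λ'/λ₀ = √((1 − β)/(1 + β)) for an approaching source ⇒ β = (1 − r²)/(1 + r²) with r = λ'/λ₀.
β = (1 − 0.6232)/(1 + 0.6232) ≈ 0.232.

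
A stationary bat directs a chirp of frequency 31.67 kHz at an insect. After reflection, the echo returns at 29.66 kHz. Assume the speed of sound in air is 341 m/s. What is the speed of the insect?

Double Doppler shift off a moving reflector: f₂ = f₀ · (v + u)/(v − u) (u > 0 toward emitter).
Rearranging, u = v · (f₂ − f₀)/(f₂ + f₀) = 341 × -2.01/61.33 ≈ -11.2 m/s.
So the insect is moving at 11.2 m/s away from the emitter.

11.2 m/s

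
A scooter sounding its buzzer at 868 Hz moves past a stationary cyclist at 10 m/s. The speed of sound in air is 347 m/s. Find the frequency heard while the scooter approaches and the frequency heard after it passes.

894 Hz approaching; 844 Hz receding

Approaching: f₁ = f · v/(v − v_s) = 868 × 347/337 ≈ 894 Hz.
Receding: f₂ = f · v/(v + v_s) = 868 × 347/357 ≈ 844 Hz.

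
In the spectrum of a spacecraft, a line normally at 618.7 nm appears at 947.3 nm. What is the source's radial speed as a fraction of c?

0.402c

λ'/λ₀ = 1.5311 > 1 (redshift), so the source is receding.
λ'/λ₀ = √((1 + β)/(1 − β)) for a receding source ⇒ β = (r² − 1)/(r² + 1) with r = λ'/λ₀.
β = (2.3443 − 1)/(2.3443 + 1) ≈ 0.402.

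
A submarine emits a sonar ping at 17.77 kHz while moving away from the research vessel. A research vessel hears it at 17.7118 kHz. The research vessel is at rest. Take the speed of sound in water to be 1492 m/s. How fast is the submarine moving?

4.9 m/s

f' = f · v/(v + v_s) ⇒ v_s = v · |1 − f/f'|.
v_s = 1492 × |1 − 17.77/17.7118| = 1492 × 0.003286 ≈ 4.9 m/s.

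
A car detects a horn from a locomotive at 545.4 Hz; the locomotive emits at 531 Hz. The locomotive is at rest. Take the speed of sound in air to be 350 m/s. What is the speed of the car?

f' > f, so the car is approaching.
f' = f · (v + v_o)/v ⇒ v_o = v · |f'/f − 1|.
v_o = 350 × |545.4/531 − 1| = 350 × 0.02712 ≈ 9.5 m/s.

9.5 m/s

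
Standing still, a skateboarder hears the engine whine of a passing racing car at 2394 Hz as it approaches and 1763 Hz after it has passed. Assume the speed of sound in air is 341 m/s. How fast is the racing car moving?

52 m/s

f₁/f₂ = (v + v_s)/(v − v_s), so v_s = v · (f₁ − f₂)/(f₁ + f₂).
v_s = 341 × (2394 − 1763)/(2394 + 1763) = 341 × 631/4157 ≈ 52 m/s.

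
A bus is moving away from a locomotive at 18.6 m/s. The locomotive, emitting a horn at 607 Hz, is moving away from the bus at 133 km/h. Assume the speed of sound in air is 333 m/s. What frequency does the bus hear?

133 km/h = 36.94 m/s.
Both move, so f' = f · (v − v_o)/(v + v_s).
f' = 607 × (333 − 18.6)/(333 + 36.94) = 607 × 314.4/369.94 ≈ 516 Hz.

516 Hz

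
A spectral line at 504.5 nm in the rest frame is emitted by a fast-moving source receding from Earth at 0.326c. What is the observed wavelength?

Relativistic Doppler for wavelength: λ' = λ₀ · √((1 + β)/(1 − β)).
λ' = 504.5 × √(1.3260/0.6740) = 504.5 × 1.40263 ≈ 707.6 nm.

707.6 nm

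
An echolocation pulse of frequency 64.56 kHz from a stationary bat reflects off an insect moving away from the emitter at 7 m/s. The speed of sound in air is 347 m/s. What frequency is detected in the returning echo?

At the insect (a moving observer), f₁ = f₀ · (v − u)/v = 64.56 × 340/347 ≈ 63.3 kHz.
On reflection it acts as a source moving away from the stationary detector: f₂ = f₁ · v/(v + u) = 63.3 × 347/354 ≈ 62.0 kHz.
Equivalently f₂ = f₀ · (v − u)/(v + u).

62.0 kHz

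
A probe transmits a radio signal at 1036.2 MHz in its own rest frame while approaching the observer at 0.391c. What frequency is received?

Relativistic Doppler for frequency: f' = f₀ · √((1 + β)/(1 − β)).
f' = 1036.2 × √(1.3910/0.6090) = 1036.2 × 1.51131 ≈ 1566.0 MHz.

1566.0 MHz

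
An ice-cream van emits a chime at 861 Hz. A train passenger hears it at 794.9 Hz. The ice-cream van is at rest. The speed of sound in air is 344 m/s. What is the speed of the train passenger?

26 m/s

f' < f, so the train passenger is receding.
f' = f · (v − v_o)/v ⇒ v_o = v · |f'/f − 1|.
v_o = 344 × |794.9/861 − 1| = 344 × 0.07677 ≈ 26 m/s.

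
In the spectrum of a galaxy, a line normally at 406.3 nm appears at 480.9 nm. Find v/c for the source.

0.167c

λ'/λ₀ = 1.1836 > 1 (redshift), so the source is receding.
λ'/λ₀ = √((1 + β)/(1 − β)) for a receding source ⇒ β = (r² − 1)/(r² + 1) with r = λ'/λ₀.
β = (1.4009 − 1)/(1.4009 + 1) ≈ 0.167.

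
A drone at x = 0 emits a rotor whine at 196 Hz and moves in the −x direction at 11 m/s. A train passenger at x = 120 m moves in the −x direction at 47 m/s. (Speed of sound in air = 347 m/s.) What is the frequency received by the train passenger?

The observer lies on the +x side, so the source is heading away from the observer and the observer is heading toward the source.
General Doppler shift: f' = f · (v + v_o)/(v + v_s).
f' = 196 × (347 + 47)/(347 + 11) = 196 × 394/358 ≈ 216 Hz.

216 Hz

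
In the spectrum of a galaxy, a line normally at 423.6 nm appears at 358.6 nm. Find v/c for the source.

0.165c

λ'/λ₀ = 0.8466 < 1 (blueshift), so the source is approaching.
λ'/λ₀ = √((1 − β)/(1 + β)) for an approaching source ⇒ β = (1 − r²)/(1 + r²) with r = λ'/λ₀.
β = (1 − 0.7167)/(1 + 0.7167) ≈ 0.165.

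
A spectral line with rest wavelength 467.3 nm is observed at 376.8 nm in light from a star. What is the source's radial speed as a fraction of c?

0.212

λ'/λ₀ = 0.8063 < 1 (blueshift), so the source is approaching.
λ'/λ₀ = √((1 − β)/(1 + β)) for an approaching source ⇒ β = (1 − r²)/(1 + r²) with r = λ'/λ₀.
β = (1 − 0.6502)/(1 + 0.6502) ≈ 0.212.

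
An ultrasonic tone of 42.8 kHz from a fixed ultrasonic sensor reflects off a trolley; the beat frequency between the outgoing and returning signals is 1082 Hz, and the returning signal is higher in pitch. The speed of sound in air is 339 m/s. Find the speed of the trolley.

4.2 m/s

Double Doppler shift off a moving reflector: f₂ = f₀ · (v + u)/(v − u) (u > 0 toward emitter).
Returning signal is higher, so f₂ = f₀ + Δf = 42800 + 1082 = 43882 Hz.
Rearranging, u = v · (f₂ − f₀)/(f₂ + f₀) = 339 × 1082/86682 ≈ 4.2 m/s.
So the trolley is moving at 4.2 m/s toward the emitter.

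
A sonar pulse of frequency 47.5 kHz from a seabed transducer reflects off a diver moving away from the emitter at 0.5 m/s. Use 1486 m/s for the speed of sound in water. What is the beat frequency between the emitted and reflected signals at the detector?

At the diver (a moving observer), f₁ = f₀ · (v − u)/v = 47.5 × 1485.5/1486 ≈ 47.4840 kHz.
The reflection then acts as a moving source: f₂ = f₁ · v/(v + u) ≈ 47.4680 kHz.
Equivalently f₂ = f₀ · (v − u)/(v + u).
Beat frequency (with f₀ = 47500 Hz): |f₂ − f₀| = 2u·f₀/(v + u) = 2 × 0.5 × 47500/1486.5 ≈ 32.0 Hz.

32.0 Hz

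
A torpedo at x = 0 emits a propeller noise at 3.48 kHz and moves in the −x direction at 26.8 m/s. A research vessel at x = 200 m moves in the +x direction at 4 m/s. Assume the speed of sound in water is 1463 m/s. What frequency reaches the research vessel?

3.41 kHz

The observer lies on the +x side, so the source is heading away from the observer and the observer is heading away from the source.
Both move, so f' = f · (v − v_o)/(v + v_s).
f' = 3.48 × (1463 − 4)/(1463 + 26.8) = 3.48 × 1459/1489.8 ≈ 3.41 kHz.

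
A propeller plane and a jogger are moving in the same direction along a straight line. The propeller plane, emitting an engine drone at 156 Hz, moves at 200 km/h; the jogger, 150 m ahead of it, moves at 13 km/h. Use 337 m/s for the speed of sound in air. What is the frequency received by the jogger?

185 Hz

200 km/h = 55.56 m/s; 13 km/h = 3.611 m/s.
The jogger is ahead, so the propeller plane is moving toward it while the jogger is moving away from the propeller plane.
General Doppler shift: f' = f · (v − v_o)/(v − v_s).
f' = 156 × (337 − 3.611)/(337 − 55.56) = 156 × 333.39/281.44 ≈ 185 Hz.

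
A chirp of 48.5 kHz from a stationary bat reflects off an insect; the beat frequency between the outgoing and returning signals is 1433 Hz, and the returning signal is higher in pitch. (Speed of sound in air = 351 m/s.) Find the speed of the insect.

5.1 m/s

Double Doppler shift off a moving reflector: f₂ = f₀ · (v + u)/(v − u) (u > 0 toward emitter).
Returning signal is higher, so f₂ = f₀ + Δf = 48500 + 1433 = 49933 Hz.
Rearranging, u = v · (f₂ − f₀)/(f₂ + f₀) = 351 × 1433/98433 ≈ 5.1 m/s.
So the insect is moving at 5.1 m/s toward the emitter.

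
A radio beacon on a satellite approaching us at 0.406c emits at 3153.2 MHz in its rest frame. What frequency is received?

4851.2 MHz

Relativistic Doppler for frequency: f' = f₀ · √((1 + β)/(1 − β)).
f' = 3153.2 × √(1.4060/0.5940) = 3153.2 × 1.53851 ≈ 4851.2 MHz.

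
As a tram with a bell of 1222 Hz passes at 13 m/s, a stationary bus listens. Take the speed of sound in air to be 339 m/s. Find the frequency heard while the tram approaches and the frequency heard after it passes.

Approaching: f₁ = f · v/(v − v_s) = 1222 × 339/326 ≈ 1271 Hz.
Receding: f₂ = f · v/(v + v_s) = 1222 × 339/352 ≈ 1177 Hz.

1271 Hz approaching; 1177 Hz receding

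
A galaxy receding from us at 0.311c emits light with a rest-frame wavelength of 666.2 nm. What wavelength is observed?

Relativistic Doppler for wavelength: λ' = λ₀ · √((1 + β)/(1 − β)).
λ' = 666.2 × √(1.3110/0.6890) = 666.2 × 1.37940 ≈ 919.0 nm.

919.0 nm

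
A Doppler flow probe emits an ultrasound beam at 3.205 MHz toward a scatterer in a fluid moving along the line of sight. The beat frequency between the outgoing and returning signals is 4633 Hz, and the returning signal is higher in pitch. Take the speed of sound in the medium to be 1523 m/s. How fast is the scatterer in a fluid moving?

Double Doppler shift off a moving reflector: f₂ = f₀ · (v + u)/(v − u) (u > 0 toward emitter).
Returning signal is higher, so f₂ = f₀ + Δf = 3205000 + 4633 = 3209633 Hz.
Rearranging, u = v · (f₂ − f₀)/(f₂ + f₀) = 1523 × 4633/6414633 ≈ 1.10 m/s.
So the scatterer in a fluid is moving at 1.10 m/s toward the emitter.

1.10 m/s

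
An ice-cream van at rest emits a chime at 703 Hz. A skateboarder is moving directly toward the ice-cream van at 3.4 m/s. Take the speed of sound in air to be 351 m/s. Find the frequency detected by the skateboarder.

710 Hz

Only the observer moves, toward the source, so f' = f · (v + v_o)/v.
f' = 703 × (351 + 3.4)/351 = 703 × 354.4/351 ≈ 710 Hz.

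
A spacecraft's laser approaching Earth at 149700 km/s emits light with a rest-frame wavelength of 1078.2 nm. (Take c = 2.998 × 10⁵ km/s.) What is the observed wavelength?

623.1 nm

β = v/c = 149700/299800 = 0.4993.
Relativistic Doppler for wavelength: λ' = λ₀ · √((1 − β)/(1 + β)).
λ' = 1078.2 × √(0.5007/1.4993) = 1078.2 × 0.57786 ≈ 623.1 nm.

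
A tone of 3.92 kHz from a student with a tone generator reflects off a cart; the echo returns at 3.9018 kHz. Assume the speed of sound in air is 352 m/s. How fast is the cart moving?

0.82 m/s

Double Doppler shift off a moving reflector: f₂ = f₀ · (v + u)/(v − u) (u > 0 toward emitter).
Rearranging, u = v · (f₂ − f₀)/(f₂ + f₀) = 352 × -0.0182/7.8218 ≈ -0.82 m/s.
So the cart is moving at 0.82 m/s away from the emitter.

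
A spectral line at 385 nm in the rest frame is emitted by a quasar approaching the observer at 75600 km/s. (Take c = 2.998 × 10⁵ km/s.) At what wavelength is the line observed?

297.5 nm

β = v/c = 75600/299800 = 0.2522.
Relativistic Doppler for wavelength: λ' = λ₀ · √((1 − β)/(1 + β)).
λ' = 385 × √(0.7478/1.2522) = 385 × 0.77281 ≈ 297.5 nm.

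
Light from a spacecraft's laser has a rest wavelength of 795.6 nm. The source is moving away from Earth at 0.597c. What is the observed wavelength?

1583.8 nm

Relativistic Doppler for wavelength: λ' = λ₀ · √((1 + β)/(1 − β)).
λ' = 795.6 × √(1.5970/0.4030) = 795.6 × 1.99067 ≈ 1583.8 nm.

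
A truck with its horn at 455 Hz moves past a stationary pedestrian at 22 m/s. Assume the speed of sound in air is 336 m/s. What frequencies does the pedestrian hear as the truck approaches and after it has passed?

487 Hz approaching; 427 Hz receding

Approaching: f₁ = f · v/(v − v_s) = 455 × 336/314 ≈ 487 Hz.
Receding: f₂ = f · v/(v + v_s) = 455 × 336/358 ≈ 427 Hz.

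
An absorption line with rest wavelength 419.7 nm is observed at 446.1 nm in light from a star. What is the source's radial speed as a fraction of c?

0.061c

λ'/λ₀ = 1.0629 > 1 (redshift), so the source is receding.
λ'/λ₀ = √((1 + β)/(1 − β)) for a receding source ⇒ β = (r² − 1)/(r² + 1) with r = λ'/λ₀.
β = (1.1298 − 1)/(1.1298 + 1) ≈ 0.061.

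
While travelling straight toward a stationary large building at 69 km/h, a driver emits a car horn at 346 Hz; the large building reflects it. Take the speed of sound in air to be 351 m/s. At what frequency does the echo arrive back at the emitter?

69 km/h = 19.17 m/s.
The large building receives the sound from a moving source: f₁ = f₀ · v/(v − v_e) = 346 × 351/331.83 ≈ 366 Hz.
On the return leg the driver is a moving observer: f₂ = f₁ · (v + v_e)/v = 366 × 370.17/351 ≈ 386 Hz.
Equivalently f₂ = f₀ · (v + v_e)/(v − v_e).

386 Hz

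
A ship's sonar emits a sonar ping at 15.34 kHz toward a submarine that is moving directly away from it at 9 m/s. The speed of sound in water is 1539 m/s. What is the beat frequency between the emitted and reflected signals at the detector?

178 Hz

The submarine first receives the wave as a moving observer: f₁ = f₀ · (v − u)/v = 15.34 × (1539 − 9)/1539 ≈ 15.2503 kHz.
On reflection it acts as a source moving away from the stationary detector: f₂ = f₁ · v/(v + u) = 15.2503 × 1539/1548 ≈ 15.1616 kHz.
Beat frequency (with f₀ = 15340 Hz): |f₂ − f₀| = 2u·f₀/(v + u) = 2 × 9 × 15340/1548 ≈ 178 Hz.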